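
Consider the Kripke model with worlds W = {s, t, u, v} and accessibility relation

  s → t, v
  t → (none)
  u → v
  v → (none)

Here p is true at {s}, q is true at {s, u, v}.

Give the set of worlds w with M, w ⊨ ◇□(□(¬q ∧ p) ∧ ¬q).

s: successors {t, v}; □(□(¬q ∧ p) ∧ ¬q) there: t:T, v:T. ✓
t: no successors, so ◇□(□(¬q ∧ p) ∧ ¬q) fails. ✗
u: successors {v}; □(□(¬q ∧ p) ∧ ¬q) there: v:T. ✓
v: no successors, so ◇□(□(¬q ∧ p) ∧ ¬q) fails. ✗

{s, u}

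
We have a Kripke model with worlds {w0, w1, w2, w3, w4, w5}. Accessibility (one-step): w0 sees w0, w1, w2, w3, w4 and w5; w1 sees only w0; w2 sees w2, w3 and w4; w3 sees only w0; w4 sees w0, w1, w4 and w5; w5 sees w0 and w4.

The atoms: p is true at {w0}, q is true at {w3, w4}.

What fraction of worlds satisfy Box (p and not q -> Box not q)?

w0: successors {w0, w1, w2, w3, w4, w5}; p and not q -> Box not q there: w0:F, w1:T, w2:T, w3:T, w4:T, w5:T. ✗
w1: successors {w0}; p and not q -> Box not q there: w0:F. ✗
w2: successors {w2, w3, w4}; p and not q -> Box not q there: w2:T, w3:T, w4:T. ✓
w3: successors {w0}; p and not q -> Box not q there: w0:F. ✗
w4: successors {w0, w1, w4, w5}; p and not q -> Box not q there: w0:F, w1:T, w4:T, w5:T. ✗
w5: successors {w0, w4}; p and not q -> Box not q there: w0:F, w4:T. ✗
That's 1 of 6 worlds, so 1/6.

1/6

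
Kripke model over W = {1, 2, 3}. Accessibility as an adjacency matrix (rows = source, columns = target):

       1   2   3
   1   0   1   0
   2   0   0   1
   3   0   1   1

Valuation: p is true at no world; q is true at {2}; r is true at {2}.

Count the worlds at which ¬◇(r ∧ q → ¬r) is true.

1: ◇(r ∧ q → ¬r) is F. ✓
2: ◇(r ∧ q → ¬r) is T. ✗
3: ◇(r ∧ q → ¬r) is T. ✗
Satisfying worlds: {1}.

1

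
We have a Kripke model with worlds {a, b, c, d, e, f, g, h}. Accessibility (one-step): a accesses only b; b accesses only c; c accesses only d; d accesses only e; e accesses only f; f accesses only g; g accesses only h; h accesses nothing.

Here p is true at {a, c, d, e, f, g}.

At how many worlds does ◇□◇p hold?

5

a: successors {b}; □◇p there: b:T. ✓
b: successors {c}; □◇p there: c:T. ✓
c: successors {d}; □◇p there: d:T. ✓
d: successors {e}; □◇p there: e:T. ✓
e: successors {f}; □◇p there: f:F. ✗
f: successors {g}; □◇p there: g:F. ✗
g: successors {h}; □◇p there: h:T. ✓
h: no successors, so ◇□◇p fails. ✗
Satisfying worlds: {a, b, c, d, g}.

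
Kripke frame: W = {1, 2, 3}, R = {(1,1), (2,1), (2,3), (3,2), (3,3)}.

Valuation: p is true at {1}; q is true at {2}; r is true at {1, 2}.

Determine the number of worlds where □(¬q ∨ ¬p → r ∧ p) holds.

1

1: successors {1}; ¬q ∨ ¬p → r ∧ p there: 1:T. ✓
2: successors {1, 3}; ¬q ∨ ¬p → r ∧ p there: 1:T, 3:F. ✗
3: successors {2, 3}; ¬q ∨ ¬p → r ∧ p there: 2:F, 3:F. ✗
Satisfying worlds: {1}.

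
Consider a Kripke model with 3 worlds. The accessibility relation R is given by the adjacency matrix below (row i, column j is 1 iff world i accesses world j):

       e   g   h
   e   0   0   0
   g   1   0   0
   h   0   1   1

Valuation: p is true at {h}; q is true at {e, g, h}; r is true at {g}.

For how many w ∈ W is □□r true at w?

2

e: no successors, so □□r holds vacuously. ✓
g: successors {e}; □r there: e:T. ✓
h: successors {g, h}; □r there: g:F, h:F. ✗
Satisfying worlds: {e, g}.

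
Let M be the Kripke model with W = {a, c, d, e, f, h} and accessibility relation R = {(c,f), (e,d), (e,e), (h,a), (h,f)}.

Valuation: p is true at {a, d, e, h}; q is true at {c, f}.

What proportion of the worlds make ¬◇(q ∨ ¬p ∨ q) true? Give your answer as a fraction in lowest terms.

a: ◇(q ∨ ¬p ∨ q) is F. ✓
c: ◇(q ∨ ¬p ∨ q) is T. ✗
d: ◇(q ∨ ¬p ∨ q) is F. ✓
e: ◇(q ∨ ¬p ∨ q) is F. ✓
f: ◇(q ∨ ¬p ∨ q) is F. ✓
h: ◇(q ∨ ¬p ∨ q) is T. ✗
That's 4 of 6 worlds, so 4/6 = 2/3.

2/3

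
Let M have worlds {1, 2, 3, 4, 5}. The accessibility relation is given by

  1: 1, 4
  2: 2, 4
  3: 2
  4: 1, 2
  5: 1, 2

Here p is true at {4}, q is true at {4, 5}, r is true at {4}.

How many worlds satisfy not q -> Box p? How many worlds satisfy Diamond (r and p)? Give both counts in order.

2 and 2

For not q -> Box p:
1: not q is T, Box p is F. ✗
2: not q is T, Box p is F. ✗
3: not q is T, Box p is F. ✗
4: not q is F, Box p is F. ✓
5: not q is F, Box p is F. ✓
— 2 worlds.
For Diamond (r and p):
1: successors {1, 4}; r and p there: 1:F, 4:T. ✓
2: successors {2, 4}; r and p there: 2:F, 4:T. ✓
3: successors {2}; r and p there: 2:F. ✗
4: successors {1, 2}; r and p there: 1:F, 2:F. ✗
5: successors {1, 2}; r and p there: 1:F, 2:F. ✗
— 2 worlds.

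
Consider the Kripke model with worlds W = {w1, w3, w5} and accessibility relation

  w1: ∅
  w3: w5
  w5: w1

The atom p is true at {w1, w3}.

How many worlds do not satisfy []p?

1

w1: no successors, so []p holds vacuously. ✓
w3: successors {w5}; p there: w5:F. ✗
w5: successors {w1}; p there: w1:T. ✓
Satisfying worlds: {w1, w5}.
So []p fails at the other 1 world.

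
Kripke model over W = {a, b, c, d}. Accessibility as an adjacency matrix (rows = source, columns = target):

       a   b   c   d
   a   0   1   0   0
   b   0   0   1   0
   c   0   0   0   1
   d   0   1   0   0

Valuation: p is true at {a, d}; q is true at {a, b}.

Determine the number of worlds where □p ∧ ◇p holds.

1

a: □p is F, ◇p is F. ✗
b: □p is F, ◇p is F. ✗
c: □p is T, ◇p is T. ✓
d: □p is F, ◇p is F. ✗
Satisfying worlds: {c}.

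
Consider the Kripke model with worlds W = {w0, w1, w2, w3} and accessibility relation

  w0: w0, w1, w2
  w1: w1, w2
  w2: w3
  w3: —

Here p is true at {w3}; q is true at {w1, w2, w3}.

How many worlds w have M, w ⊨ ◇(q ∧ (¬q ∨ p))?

1

w0: successors {w0, w1, w2}; q ∧ (¬q ∨ p) there: w0:F, w1:F, w2:F. ✗
w1: successors {w1, w2}; q ∧ (¬q ∨ p) there: w1:F, w2:F. ✗
w2: successors {w3}; q ∧ (¬q ∨ p) there: w3:T. ✓
w3: no successors, so ◇(q ∧ (¬q ∨ p)) fails. ✗
Satisfying worlds: {w2}.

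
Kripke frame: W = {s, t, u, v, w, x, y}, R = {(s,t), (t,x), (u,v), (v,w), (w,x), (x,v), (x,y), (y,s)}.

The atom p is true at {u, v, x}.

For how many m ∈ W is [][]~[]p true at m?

s: successors {t}; []~[]p there: t:T. ✓
t: successors {x}; []~[]p there: x:T. ✓
u: successors {v}; []~[]p there: v:F. ✗
v: successors {w}; []~[]p there: w:T. ✓
w: successors {x}; []~[]p there: x:T. ✓
x: successors {v, y}; []~[]p there: v:F, y:T. ✗
y: successors {s}; []~[]p there: s:F. ✗
Satisfying worlds: {s, t, v, w}.

4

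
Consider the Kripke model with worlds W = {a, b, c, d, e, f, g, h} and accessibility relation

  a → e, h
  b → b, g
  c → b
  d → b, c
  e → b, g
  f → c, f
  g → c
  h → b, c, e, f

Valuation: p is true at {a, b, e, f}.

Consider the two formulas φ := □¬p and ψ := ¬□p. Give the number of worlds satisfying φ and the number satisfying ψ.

For □¬p:
a: successors {e, h}; ¬p there: e:F, h:T. ✗
b: successors {b, g}; ¬p there: b:F, g:T. ✗
c: successors {b}; ¬p there: b:F. ✗
d: successors {b, c}; ¬p there: b:F, c:T. ✗
e: successors {b, g}; ¬p there: b:F, g:T. ✗
f: successors {c, f}; ¬p there: c:T, f:F. ✗
g: successors {c}; ¬p there: c:T. ✓
h: successors {b, c, e, f}; ¬p there: b:F, c:T, e:F, f:F. ✗
— 1 world.
For ¬□p:
a: □p is F. ✓
b: □p is F. ✓
c: □p is T. ✗
d: □p is F. ✓
e: □p is F. ✓
f: □p is F. ✓
g: □p is F. ✓
h: □p is F. ✓
— 7 worlds.

1 and 7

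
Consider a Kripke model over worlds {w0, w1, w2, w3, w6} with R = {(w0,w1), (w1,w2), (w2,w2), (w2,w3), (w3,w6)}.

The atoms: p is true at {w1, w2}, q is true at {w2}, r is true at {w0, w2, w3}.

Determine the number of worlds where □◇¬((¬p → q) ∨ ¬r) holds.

2

w0: successors {w1}; ◇¬((¬p → q) ∨ ¬r) there: w1:F. ✗
w1: successors {w2}; ◇¬((¬p → q) ∨ ¬r) there: w2:T. ✓
w2: successors {w2, w3}; ◇¬((¬p → q) ∨ ¬r) there: w2:T, w3:F. ✗
w3: successors {w6}; ◇¬((¬p → q) ∨ ¬r) there: w6:F. ✗
w6: no successors, so □◇¬((¬p → q) ∨ ¬r) holds vacuously. ✓
Satisfying worlds: {w1, w6}.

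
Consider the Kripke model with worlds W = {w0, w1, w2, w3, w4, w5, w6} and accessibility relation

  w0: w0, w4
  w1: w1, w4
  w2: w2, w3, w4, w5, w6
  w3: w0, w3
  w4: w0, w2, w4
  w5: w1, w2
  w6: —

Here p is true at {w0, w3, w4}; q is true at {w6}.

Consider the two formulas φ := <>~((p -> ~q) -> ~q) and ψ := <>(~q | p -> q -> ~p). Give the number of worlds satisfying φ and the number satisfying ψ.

For <>~((p -> ~q) -> ~q):
w0: successors {w0, w4}; ~((p -> ~q) -> ~q) there: w0:F, w4:F. ✗
w1: successors {w1, w4}; ~((p -> ~q) -> ~q) there: w1:F, w4:F. ✗
w2: successors {w2, w3, w4, w5, w6}; ~((p -> ~q) -> ~q) there: w2:F, w3:F, w4:F, w5:F, w6:T. ✓
w3: successors {w0, w3}; ~((p -> ~q) -> ~q) there: w0:F, w3:F. ✗
w4: successors {w0, w2, w4}; ~((p -> ~q) -> ~q) there: w0:F, w2:F, w4:F. ✗
w5: successors {w1, w2}; ~((p -> ~q) -> ~q) there: w1:F, w2:F. ✗
w6: no successors, so <>~((p -> ~q) -> ~q) fails. ✗
— 1 world.
For <>(~q | p -> q -> ~p):
w0: successors {w0, w4}; ~q | p -> q -> ~p there: w0:T, w4:T. ✓
w1: successors {w1, w4}; ~q | p -> q -> ~p there: w1:T, w4:T. ✓
w2: successors {w2, w3, w4, w5, w6}; ~q | p -> q -> ~p there: w2:T, w3:T, w4:T, w5:T, w6:T. ✓
w3: successors {w0, w3}; ~q | p -> q -> ~p there: w0:T, w3:T. ✓
w4: successors {w0, w2, w4}; ~q | p -> q -> ~p there: w0:T, w2:T, w4:T. ✓
w5: successors {w1, w2}; ~q | p -> q -> ~p there: w1:T, w2:T. ✓
w6: no successors, so <>(~q | p -> q -> ~p) fails. ✗
— 6 worlds.

1 and 6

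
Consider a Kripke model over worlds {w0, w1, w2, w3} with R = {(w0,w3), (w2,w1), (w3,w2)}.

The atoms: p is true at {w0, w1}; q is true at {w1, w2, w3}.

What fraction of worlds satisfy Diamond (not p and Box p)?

1/4

w0: successors {w3}; not p and Box p there: w3:F. ✗
w1: no successors, so Diamond (not p and Box p) fails. ✗
w2: successors {w1}; not p and Box p there: w1:F. ✗
w3: successors {w2}; not p and Box p there: w2:T. ✓
That's 1 of 4 worlds, so 1/4.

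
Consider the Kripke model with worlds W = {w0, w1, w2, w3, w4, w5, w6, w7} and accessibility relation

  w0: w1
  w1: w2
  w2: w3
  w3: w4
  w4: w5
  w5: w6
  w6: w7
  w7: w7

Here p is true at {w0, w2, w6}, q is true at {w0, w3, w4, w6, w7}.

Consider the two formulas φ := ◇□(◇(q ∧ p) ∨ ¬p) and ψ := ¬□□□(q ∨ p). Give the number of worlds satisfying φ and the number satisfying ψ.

For ◇□(◇(q ∧ p) ∨ ¬p):
w0: successors {w1}; □(◇(q ∧ p) ∨ ¬p) there: w1:F. ✗
w1: successors {w2}; □(◇(q ∧ p) ∨ ¬p) there: w2:T. ✓
w2: successors {w3}; □(◇(q ∧ p) ∨ ¬p) there: w3:T. ✓
w3: successors {w4}; □(◇(q ∧ p) ∨ ¬p) there: w4:T. ✓
w4: successors {w5}; □(◇(q ∧ p) ∨ ¬p) there: w5:F. ✗
w5: successors {w6}; □(◇(q ∧ p) ∨ ¬p) there: w6:T. ✓
w6: successors {w7}; □(◇(q ∧ p) ∨ ¬p) there: w7:T. ✓
w7: successors {w7}; □(◇(q ∧ p) ∨ ¬p) there: w7:T. ✓
— 6 worlds.
For ¬□□□(q ∨ p):
w0: □□□(q ∨ p) is T. ✗
w1: □□□(q ∨ p) is T. ✗
w2: □□□(q ∨ p) is F. ✓
w3: □□□(q ∨ p) is T. ✗
w4: □□□(q ∨ p) is T. ✗
w5: □□□(q ∨ p) is T. ✗
w6: □□□(q ∨ p) is T. ✗
w7: □□□(q ∨ p) is T. ✗
— 1 world.

6 and 1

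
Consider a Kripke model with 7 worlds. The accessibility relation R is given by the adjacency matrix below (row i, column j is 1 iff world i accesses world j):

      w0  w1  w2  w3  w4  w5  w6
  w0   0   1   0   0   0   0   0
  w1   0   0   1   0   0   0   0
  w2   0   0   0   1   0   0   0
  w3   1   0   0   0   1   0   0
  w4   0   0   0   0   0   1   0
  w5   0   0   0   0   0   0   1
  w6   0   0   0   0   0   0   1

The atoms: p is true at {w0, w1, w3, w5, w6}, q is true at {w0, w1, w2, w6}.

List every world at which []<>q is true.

{w0, w2, w4, w5, w6}

w0: successors {w1}; <>q there: w1:T. ✓
w1: successors {w2}; <>q there: w2:F. ✗
w2: successors {w3}; <>q there: w3:T. ✓
w3: successors {w0, w4}; <>q there: w0:T, w4:F. ✗
w4: successors {w5}; <>q there: w5:T. ✓
w5: successors {w6}; <>q there: w6:T. ✓
w6: successors {w6}; <>q there: w6:T. ✓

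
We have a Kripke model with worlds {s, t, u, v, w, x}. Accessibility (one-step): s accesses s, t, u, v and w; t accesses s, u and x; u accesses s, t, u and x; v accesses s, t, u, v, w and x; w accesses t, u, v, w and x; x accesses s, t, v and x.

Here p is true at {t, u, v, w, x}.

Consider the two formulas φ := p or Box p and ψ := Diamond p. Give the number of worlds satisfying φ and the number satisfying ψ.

5 and 6

For p or Box p:
s: p is F, Box p is F. ✗
t: p is T, Box p is F. ✓
u: p is T, Box p is F. ✓
v: p is T, Box p is F. ✓
w: p is T, Box p is T. ✓
x: p is T, Box p is F. ✓
— 5 worlds.
For Diamond p:
s: successors {s, t, u, v, w}; p there: s:F, t:T, u:T, v:T, w:T. ✓
t: successors {s, u, x}; p there: s:F, u:T, x:T. ✓
u: successors {s, t, u, x}; p there: s:F, t:T, u:T, x:T. ✓
v: successors {s, t, u, v, w, x}; p there: s:F, t:T, u:T, v:T, w:T, x:T. ✓
w: successors {t, u, v, w, x}; p there: t:T, u:T, v:T, w:T, x:T. ✓
x: successors {s, t, v, x}; p there: s:F, t:T, v:T, x:T. ✓
— 6 worlds.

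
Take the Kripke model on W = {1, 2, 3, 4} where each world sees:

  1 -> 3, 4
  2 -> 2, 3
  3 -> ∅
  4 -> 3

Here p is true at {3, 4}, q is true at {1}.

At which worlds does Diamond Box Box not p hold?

{1, 2, 4}

1: successors {3, 4}; Box Box not p there: 3:T, 4:T. ✓
2: successors {2, 3}; Box Box not p there: 2:F, 3:T. ✓
3: no successors, so Diamond Box Box not p fails. ✗
4: successors {3}; Box Box not p there: 3:T. ✓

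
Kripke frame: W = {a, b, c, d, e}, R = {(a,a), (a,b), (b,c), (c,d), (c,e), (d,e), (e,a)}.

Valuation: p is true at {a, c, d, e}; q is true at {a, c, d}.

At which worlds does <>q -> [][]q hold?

{d}

a: <>q is T, [][]q is F. ✗
b: <>q is T, [][]q is F. ✗
c: <>q is T, [][]q is F. ✗
d: <>q is F, [][]q is T. ✓
e: <>q is T, [][]q is F. ✗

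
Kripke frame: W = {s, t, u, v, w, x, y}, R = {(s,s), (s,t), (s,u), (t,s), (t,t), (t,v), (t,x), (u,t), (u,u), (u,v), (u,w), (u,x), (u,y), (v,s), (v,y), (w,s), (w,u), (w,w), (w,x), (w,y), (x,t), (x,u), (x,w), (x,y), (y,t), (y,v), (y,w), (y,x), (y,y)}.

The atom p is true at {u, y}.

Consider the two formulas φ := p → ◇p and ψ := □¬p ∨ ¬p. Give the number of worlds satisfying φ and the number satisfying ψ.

For p → ◇p:
s: p is F, ◇p is T. ✓
t: p is F, ◇p is F. ✓
u: p is T, ◇p is T. ✓
v: p is F, ◇p is T. ✓
w: p is F, ◇p is T. ✓
x: p is F, ◇p is T. ✓
y: p is T, ◇p is T. ✓
— 7 worlds.
For □¬p ∨ ¬p:
s: □¬p is F, ¬p is T. ✓
t: □¬p is T, ¬p is T. ✓
u: □¬p is F, ¬p is F. ✗
v: □¬p is F, ¬p is T. ✓
w: □¬p is F, ¬p is T. ✓
x: □¬p is F, ¬p is T. ✓
y: □¬p is F, ¬p is F. ✗
— 5 worlds.

7 and 5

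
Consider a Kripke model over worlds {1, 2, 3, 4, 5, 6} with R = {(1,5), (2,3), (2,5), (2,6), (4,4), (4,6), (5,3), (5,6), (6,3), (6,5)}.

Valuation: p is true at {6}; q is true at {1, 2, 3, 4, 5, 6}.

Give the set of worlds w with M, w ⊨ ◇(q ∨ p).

1: successors {5}; q ∨ p there: 5:T. ✓
2: successors {3, 5, 6}; q ∨ p there: 3:T, 5:T, 6:T. ✓
3: no successors, so ◇(q ∨ p) fails. ✗
4: successors {4, 6}; q ∨ p there: 4:T, 6:T. ✓
5: successors {3, 6}; q ∨ p there: 3:T, 6:T. ✓
6: successors {3, 5}; q ∨ p there: 3:T, 5:T. ✓

{1, 2, 4, 5, 6}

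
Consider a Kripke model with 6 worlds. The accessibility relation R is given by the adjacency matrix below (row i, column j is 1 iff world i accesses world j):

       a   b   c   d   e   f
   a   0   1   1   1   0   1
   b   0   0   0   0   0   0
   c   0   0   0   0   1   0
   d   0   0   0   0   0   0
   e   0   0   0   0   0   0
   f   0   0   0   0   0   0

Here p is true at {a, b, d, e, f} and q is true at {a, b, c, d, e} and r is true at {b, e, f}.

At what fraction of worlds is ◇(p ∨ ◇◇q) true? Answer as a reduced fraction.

1/3

a: successors {b, c, d, f}; p ∨ ◇◇q there: b:T, c:F, d:T, f:T. ✓
b: no successors, so ◇(p ∨ ◇◇q) fails. ✗
c: successors {e}; p ∨ ◇◇q there: e:T. ✓
d: no successors, so ◇(p ∨ ◇◇q) fails. ✗
e: no successors, so ◇(p ∨ ◇◇q) fails. ✗
f: no successors, so ◇(p ∨ ◇◇q) fails. ✗
That's 2 of 6 worlds, so 2/6 = 1/3.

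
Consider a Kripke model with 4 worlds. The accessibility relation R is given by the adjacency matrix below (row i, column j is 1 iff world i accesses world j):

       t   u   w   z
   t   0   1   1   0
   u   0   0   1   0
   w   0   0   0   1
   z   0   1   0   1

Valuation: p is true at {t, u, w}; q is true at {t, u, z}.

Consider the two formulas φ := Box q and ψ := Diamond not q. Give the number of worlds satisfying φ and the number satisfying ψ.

For Box q:
t: successors {u, w}; q there: u:T, w:F. ✗
u: successors {w}; q there: w:F. ✗
w: successors {z}; q there: z:T. ✓
z: successors {u, z}; q there: u:T, z:T. ✓
— 2 worlds.
For Diamond not q:
t: successors {u, w}; not q there: u:F, w:T. ✓
u: successors {w}; not q there: w:T. ✓
w: successors {z}; not q there: z:F. ✗
z: successors {u, z}; not q there: u:F, z:F. ✗
— 2 worlds.

2 and 2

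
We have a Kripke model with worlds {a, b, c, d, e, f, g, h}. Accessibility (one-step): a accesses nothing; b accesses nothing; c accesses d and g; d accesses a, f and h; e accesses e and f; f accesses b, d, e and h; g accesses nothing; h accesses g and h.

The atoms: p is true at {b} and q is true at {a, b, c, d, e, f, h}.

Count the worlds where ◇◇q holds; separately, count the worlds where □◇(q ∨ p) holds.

5 and 4

For ◇◇q:
a: no successors, so ◇◇q fails. ✗
b: no successors, so ◇◇q fails. ✗
c: successors {d, g}; ◇q there: d:T, g:F. ✓
d: successors {a, f, h}; ◇q there: a:F, f:T, h:T. ✓
e: successors {e, f}; ◇q there: e:T, f:T. ✓
f: successors {b, d, e, h}; ◇q there: b:F, d:T, e:T, h:T. ✓
g: no successors, so ◇◇q fails. ✗
h: successors {g, h}; ◇q there: g:F, h:T. ✓
— 5 worlds.
For □◇(q ∨ p):
a: no successors, so □◇(q ∨ p) holds vacuously. ✓
b: no successors, so □◇(q ∨ p) holds vacuously. ✓
c: successors {d, g}; ◇(q ∨ p) there: d:T, g:F. ✗
d: successors {a, f, h}; ◇(q ∨ p) there: a:F, f:T, h:T. ✗
e: successors {e, f}; ◇(q ∨ p) there: e:T, f:T. ✓
f: successors {b, d, e, h}; ◇(q ∨ p) there: b:F, d:T, e:T, h:T. ✗
g: no successors, so □◇(q ∨ p) holds vacuously. ✓
h: successors {g, h}; ◇(q ∨ p) there: g:F, h:T. ✗
— 4 worlds.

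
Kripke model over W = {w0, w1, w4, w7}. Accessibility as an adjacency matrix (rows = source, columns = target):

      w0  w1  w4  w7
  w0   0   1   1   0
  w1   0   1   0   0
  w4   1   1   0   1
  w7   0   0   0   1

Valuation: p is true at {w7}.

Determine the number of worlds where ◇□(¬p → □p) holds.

2

w0: successors {w1, w4}; □(¬p → □p) there: w1:F, w4:F. ✗
w1: successors {w1}; □(¬p → □p) there: w1:F. ✗
w4: successors {w0, w1, w7}; □(¬p → □p) there: w0:F, w1:F, w7:T. ✓
w7: successors {w7}; □(¬p → □p) there: w7:T. ✓
Satisfying worlds: {w4, w7}.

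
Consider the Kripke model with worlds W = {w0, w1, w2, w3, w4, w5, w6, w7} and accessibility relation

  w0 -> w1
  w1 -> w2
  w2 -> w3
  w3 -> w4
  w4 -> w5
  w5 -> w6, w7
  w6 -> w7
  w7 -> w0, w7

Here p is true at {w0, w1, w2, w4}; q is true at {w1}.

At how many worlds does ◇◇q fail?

w0: successors {w1}; ◇q there: w1:F. ✗
w1: successors {w2}; ◇q there: w2:F. ✗
w2: successors {w3}; ◇q there: w3:F. ✗
w3: successors {w4}; ◇q there: w4:F. ✗
w4: successors {w5}; ◇q there: w5:F. ✗
w5: successors {w6, w7}; ◇q there: w6:F, w7:F. ✗
w6: successors {w7}; ◇q there: w7:F. ✗
w7: successors {w0, w7}; ◇q there: w0:T, w7:F. ✓
Satisfying worlds: {w7}.
So ◇◇q fails at the other 7 worlds.

7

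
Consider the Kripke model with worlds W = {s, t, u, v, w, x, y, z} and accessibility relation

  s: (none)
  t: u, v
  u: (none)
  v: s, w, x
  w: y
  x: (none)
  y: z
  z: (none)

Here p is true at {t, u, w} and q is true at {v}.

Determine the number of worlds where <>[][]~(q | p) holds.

4

s: no successors, so <>[][]~(q | p) fails. ✗
t: successors {u, v}; [][]~(q | p) there: u:T, v:T. ✓
u: no successors, so <>[][]~(q | p) fails. ✗
v: successors {s, w, x}; [][]~(q | p) there: s:T, w:T, x:T. ✓
w: successors {y}; [][]~(q | p) there: y:T. ✓
x: no successors, so <>[][]~(q | p) fails. ✗
y: successors {z}; [][]~(q | p) there: z:T. ✓
z: no successors, so <>[][]~(q | p) fails. ✗
Satisfying worlds: {t, v, w, y}.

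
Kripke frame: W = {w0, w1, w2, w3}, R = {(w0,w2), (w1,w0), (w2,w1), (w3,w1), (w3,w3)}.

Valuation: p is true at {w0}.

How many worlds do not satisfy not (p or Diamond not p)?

w0: p or Diamond not p is T. ✗
w1: p or Diamond not p is F. ✓
w2: p or Diamond not p is T. ✗
w3: p or Diamond not p is T. ✗
Satisfying worlds: {w1}.
So not (p or Diamond not p) fails at the other 3 worlds.

3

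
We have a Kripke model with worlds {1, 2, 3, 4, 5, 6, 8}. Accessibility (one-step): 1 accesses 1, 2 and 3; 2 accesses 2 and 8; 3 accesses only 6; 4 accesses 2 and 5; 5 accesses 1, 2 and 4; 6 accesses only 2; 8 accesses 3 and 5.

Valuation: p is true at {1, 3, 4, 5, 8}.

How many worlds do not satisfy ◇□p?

6

1: successors {1, 2, 3}; □p there: 1:F, 2:F, 3:F. ✗
2: successors {2, 8}; □p there: 2:F, 8:T. ✓
3: successors {6}; □p there: 6:F. ✗
4: successors {2, 5}; □p there: 2:F, 5:F. ✗
5: successors {1, 2, 4}; □p there: 1:F, 2:F, 4:F. ✗
6: successors {2}; □p there: 2:F. ✗
8: successors {3, 5}; □p there: 3:F, 5:F. ✗
Satisfying worlds: {2}.
So ◇□p fails at the other 6 worlds.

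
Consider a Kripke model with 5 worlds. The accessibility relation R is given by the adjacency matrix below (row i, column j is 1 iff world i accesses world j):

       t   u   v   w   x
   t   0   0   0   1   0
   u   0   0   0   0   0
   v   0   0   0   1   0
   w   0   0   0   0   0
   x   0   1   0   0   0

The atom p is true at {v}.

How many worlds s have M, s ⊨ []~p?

t: successors {w}; ~p there: w:T. ✓
u: no successors, so []~p holds vacuously. ✓
v: successors {w}; ~p there: w:T. ✓
w: no successors, so []~p holds vacuously. ✓
x: successors {u}; ~p there: u:T. ✓
Satisfying worlds: {t, u, v, w, x}.

5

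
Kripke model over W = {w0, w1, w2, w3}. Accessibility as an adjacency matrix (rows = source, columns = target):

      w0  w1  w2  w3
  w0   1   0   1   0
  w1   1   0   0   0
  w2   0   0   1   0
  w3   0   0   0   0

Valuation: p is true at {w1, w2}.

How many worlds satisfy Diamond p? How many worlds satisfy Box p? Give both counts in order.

For Diamond p:
w0: successors {w0, w2}; p there: w0:F, w2:T. ✓
w1: successors {w0}; p there: w0:F. ✗
w2: successors {w2}; p there: w2:T. ✓
w3: no successors, so Diamond p fails. ✗
— 2 worlds.
For Box p:
w0: successors {w0, w2}; p there: w0:F, w2:T. ✗
w1: successors {w0}; p there: w0:F. ✗
w2: successors {w2}; p there: w2:T. ✓
w3: no successors, so Box p holds vacuously. ✓
— 2 worlds.

2 and 2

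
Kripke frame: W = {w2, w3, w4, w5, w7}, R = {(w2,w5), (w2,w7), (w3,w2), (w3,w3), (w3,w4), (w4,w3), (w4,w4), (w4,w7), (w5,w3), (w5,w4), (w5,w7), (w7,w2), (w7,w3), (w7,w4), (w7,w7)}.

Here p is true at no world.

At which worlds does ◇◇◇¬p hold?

{w2, w3, w4, w5, w7}

w2: successors {w5, w7}; ◇◇¬p there: w5:T, w7:T. ✓
w3: successors {w2, w3, w4}; ◇◇¬p there: w2:T, w3:T, w4:T. ✓
w4: successors {w3, w4, w7}; ◇◇¬p there: w3:T, w4:T, w7:T. ✓
w5: successors {w3, w4, w7}; ◇◇¬p there: w3:T, w4:T, w7:T. ✓
w7: successors {w2, w3, w4, w7}; ◇◇¬p there: w2:T, w3:T, w4:T, w7:T. ✓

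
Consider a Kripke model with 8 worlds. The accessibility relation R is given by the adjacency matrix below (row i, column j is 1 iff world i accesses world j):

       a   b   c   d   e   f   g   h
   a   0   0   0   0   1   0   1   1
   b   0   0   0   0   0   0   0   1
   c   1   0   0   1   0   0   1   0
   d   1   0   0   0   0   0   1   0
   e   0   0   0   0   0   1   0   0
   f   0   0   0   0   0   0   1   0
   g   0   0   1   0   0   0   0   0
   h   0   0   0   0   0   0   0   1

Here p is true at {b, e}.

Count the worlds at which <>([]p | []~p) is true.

8

a: successors {e, g, h}; []p | []~p there: e:T, g:T, h:T. ✓
b: successors {h}; []p | []~p there: h:T. ✓
c: successors {a, d, g}; []p | []~p there: a:F, d:T, g:T. ✓
d: successors {a, g}; []p | []~p there: a:F, g:T. ✓
e: successors {f}; []p | []~p there: f:T. ✓
f: successors {g}; []p | []~p there: g:T. ✓
g: successors {c}; []p | []~p there: c:T. ✓
h: successors {h}; []p | []~p there: h:T. ✓
Satisfying worlds: {a, b, c, d, e, f, g, h}.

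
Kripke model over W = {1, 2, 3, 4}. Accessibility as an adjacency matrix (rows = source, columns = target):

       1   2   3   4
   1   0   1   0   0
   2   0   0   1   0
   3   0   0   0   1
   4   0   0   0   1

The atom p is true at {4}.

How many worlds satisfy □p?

2

1: successors {2}; p there: 2:F. ✗
2: successors {3}; p there: 3:F. ✗
3: successors {4}; p there: 4:T. ✓
4: successors {4}; p there: 4:T. ✓
Satisfying worlds: {3, 4}.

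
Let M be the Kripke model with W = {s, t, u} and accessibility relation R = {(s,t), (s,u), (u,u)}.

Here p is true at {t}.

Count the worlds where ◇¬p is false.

1

s: successors {t, u}; ¬p there: t:F, u:T. ✓
t: no successors, so ◇¬p fails. ✗
u: successors {u}; ¬p there: u:T. ✓
Satisfying worlds: {s, u}.
So ◇¬p fails at the other 1 world.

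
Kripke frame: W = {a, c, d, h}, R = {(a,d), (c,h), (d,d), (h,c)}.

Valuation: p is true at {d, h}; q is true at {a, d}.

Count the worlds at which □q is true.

a: successors {d}; q there: d:T. ✓
c: successors {h}; q there: h:F. ✗
d: successors {d}; q there: d:T. ✓
h: successors {c}; q there: c:F. ✗
Satisfying worlds: {a, d}.

2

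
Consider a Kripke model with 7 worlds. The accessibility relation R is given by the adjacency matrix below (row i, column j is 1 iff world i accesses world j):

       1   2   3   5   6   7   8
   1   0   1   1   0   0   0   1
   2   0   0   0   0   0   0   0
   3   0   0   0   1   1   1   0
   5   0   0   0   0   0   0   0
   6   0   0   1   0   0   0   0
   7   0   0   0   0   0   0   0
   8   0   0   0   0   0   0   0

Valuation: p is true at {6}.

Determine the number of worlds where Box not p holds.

1: successors {2, 3, 8}; not p there: 2:T, 3:T, 8:T. ✓
2: no successors, so Box not p holds vacuously. ✓
3: successors {5, 6, 7}; not p there: 5:T, 6:F, 7:T. ✗
5: no successors, so Box not p holds vacuously. ✓
6: successors {3}; not p there: 3:T. ✓
7: no successors, so Box not p holds vacuously. ✓
8: no successors, so Box not p holds vacuously. ✓
Satisfying worlds: {1, 2, 5, 6, 7, 8}.

6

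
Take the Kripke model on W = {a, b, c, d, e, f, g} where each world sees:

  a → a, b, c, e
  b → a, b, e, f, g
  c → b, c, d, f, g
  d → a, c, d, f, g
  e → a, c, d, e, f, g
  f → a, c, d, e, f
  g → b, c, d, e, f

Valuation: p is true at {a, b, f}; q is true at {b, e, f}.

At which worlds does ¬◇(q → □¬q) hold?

a: ◇(q → □¬q) is T. ✗
b: ◇(q → □¬q) is T. ✗
c: ◇(q → □¬q) is T. ✗
d: ◇(q → □¬q) is T. ✗
e: ◇(q → □¬q) is T. ✗
f: ◇(q → □¬q) is T. ✗
g: ◇(q → □¬q) is T. ✗

∅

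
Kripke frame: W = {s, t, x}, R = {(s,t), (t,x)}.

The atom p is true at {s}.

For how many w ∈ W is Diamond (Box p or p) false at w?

s: successors {t}; Box p or p there: t:F. ✗
t: successors {x}; Box p or p there: x:T. ✓
x: no successors, so Diamond (Box p or p) fails. ✗
Satisfying worlds: {t}.
So Diamond (Box p or p) fails at the other 2 worlds.

2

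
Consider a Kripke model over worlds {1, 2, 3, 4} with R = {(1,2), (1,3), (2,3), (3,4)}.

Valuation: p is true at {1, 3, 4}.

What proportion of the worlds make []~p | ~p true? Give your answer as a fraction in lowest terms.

1/2

1: []~p is F, ~p is F. ✗
2: []~p is F, ~p is T. ✓
3: []~p is F, ~p is F. ✗
4: []~p is T, ~p is F. ✓
That's 2 of 4 worlds, so 2/4 = 1/2.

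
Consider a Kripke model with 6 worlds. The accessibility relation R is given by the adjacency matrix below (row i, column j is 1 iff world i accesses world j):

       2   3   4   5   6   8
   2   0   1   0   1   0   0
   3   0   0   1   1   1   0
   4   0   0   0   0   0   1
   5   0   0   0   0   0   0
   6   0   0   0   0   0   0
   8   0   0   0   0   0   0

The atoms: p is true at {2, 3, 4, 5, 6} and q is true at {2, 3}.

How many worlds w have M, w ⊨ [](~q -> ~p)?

4

2: successors {3, 5}; ~q -> ~p there: 3:T, 5:F. ✗
3: successors {4, 5, 6}; ~q -> ~p there: 4:F, 5:F, 6:F. ✗
4: successors {8}; ~q -> ~p there: 8:T. ✓
5: no successors, so [](~q -> ~p) holds vacuously. ✓
6: no successors, so [](~q -> ~p) holds vacuously. ✓
8: no successors, so [](~q -> ~p) holds vacuously. ✓
Satisfying worlds: {4, 5, 6, 8}.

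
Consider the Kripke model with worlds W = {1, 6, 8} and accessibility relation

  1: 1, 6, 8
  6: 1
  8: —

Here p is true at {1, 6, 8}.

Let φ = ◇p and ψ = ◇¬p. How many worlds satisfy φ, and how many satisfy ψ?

2 and 0

For ◇p:
1: successors {1, 6, 8}; p there: 1:T, 6:T, 8:T. ✓
6: successors {1}; p there: 1:T. ✓
8: no successors, so ◇p fails. ✗
— 2 worlds.
For ◇¬p:
1: successors {1, 6, 8}; ¬p there: 1:F, 6:F, 8:F. ✗
6: successors {1}; ¬p there: 1:F. ✗
8: no successors, so ◇¬p fails. ✗
— 0 worlds.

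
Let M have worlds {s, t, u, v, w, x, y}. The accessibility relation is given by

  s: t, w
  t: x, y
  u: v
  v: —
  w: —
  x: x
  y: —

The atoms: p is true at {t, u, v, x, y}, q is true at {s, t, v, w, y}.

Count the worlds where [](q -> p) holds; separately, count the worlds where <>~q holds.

For [](q -> p):
s: successors {t, w}; q -> p there: t:T, w:F. ✗
t: successors {x, y}; q -> p there: x:T, y:T. ✓
u: successors {v}; q -> p there: v:T. ✓
v: no successors, so [](q -> p) holds vacuously. ✓
w: no successors, so [](q -> p) holds vacuously. ✓
x: successors {x}; q -> p there: x:T. ✓
y: no successors, so [](q -> p) holds vacuously. ✓
— 6 worlds.
For <>~q:
s: successors {t, w}; ~q there: t:F, w:F. ✗
t: successors {x, y}; ~q there: x:T, y:F. ✓
u: successors {v}; ~q there: v:F. ✗
v: no successors, so <>~q fails. ✗
w: no successors, so <>~q fails. ✗
x: successors {x}; ~q there: x:T. ✓
y: no successors, so <>~q fails. ✗
— 2 worlds.

6 and 2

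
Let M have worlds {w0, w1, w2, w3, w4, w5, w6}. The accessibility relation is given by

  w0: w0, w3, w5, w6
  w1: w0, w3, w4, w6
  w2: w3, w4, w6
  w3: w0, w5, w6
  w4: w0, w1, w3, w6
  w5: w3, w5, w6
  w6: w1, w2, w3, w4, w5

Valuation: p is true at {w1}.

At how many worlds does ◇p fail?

5

w0: successors {w0, w3, w5, w6}; p there: w0:F, w3:F, w5:F, w6:F. ✗
w1: successors {w0, w3, w4, w6}; p there: w0:F, w3:F, w4:F, w6:F. ✗
w2: successors {w3, w4, w6}; p there: w3:F, w4:F, w6:F. ✗
w3: successors {w0, w5, w6}; p there: w0:F, w5:F, w6:F. ✗
w4: successors {w0, w1, w3, w6}; p there: w0:F, w1:T, w3:F, w6:F. ✓
w5: successors {w3, w5, w6}; p there: w3:F, w5:F, w6:F. ✗
w6: successors {w1, w2, w3, w4, w5}; p there: w1:T, w2:F, w3:F, w4:F, w5:F. ✓
Satisfying worlds: {w4, w6}.
So ◇p fails at the other 5 worlds.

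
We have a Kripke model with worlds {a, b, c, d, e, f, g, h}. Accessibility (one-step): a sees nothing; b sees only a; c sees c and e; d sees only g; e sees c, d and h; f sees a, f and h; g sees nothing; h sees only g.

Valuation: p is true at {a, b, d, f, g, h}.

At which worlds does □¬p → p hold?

{a, b, d, e, f, g, h}

a: □¬p is T, p is T. ✓
b: □¬p is F, p is T. ✓
c: □¬p is T, p is F. ✗
d: □¬p is F, p is T. ✓
e: □¬p is F, p is F. ✓
f: □¬p is F, p is T. ✓
g: □¬p is T, p is T. ✓
h: □¬p is F, p is T. ✓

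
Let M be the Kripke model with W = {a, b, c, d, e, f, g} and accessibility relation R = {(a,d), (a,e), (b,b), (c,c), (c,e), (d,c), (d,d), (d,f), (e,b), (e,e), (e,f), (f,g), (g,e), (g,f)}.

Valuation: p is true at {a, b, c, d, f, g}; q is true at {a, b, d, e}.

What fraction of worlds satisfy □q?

a: successors {d, e}; q there: d:T, e:T. ✓
b: successors {b}; q there: b:T. ✓
c: successors {c, e}; q there: c:F, e:T. ✗
d: successors {c, d, f}; q there: c:F, d:T, f:F. ✗
e: successors {b, e, f}; q there: b:T, e:T, f:F. ✗
f: successors {g}; q there: g:F. ✗
g: successors {e, f}; q there: e:T, f:F. ✗
That's 2 of 7 worlds, so 2/7.

2/7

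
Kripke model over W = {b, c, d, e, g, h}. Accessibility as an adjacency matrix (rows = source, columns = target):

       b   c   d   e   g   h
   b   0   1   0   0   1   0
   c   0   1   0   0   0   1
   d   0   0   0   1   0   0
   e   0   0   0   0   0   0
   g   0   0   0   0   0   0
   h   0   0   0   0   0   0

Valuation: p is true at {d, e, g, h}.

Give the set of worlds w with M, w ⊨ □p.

{d, e, g, h}

b: successors {c, g}; p there: c:F, g:T. ✗
c: successors {c, h}; p there: c:F, h:T. ✗
d: successors {e}; p there: e:T. ✓
e: no successors, so □p holds vacuously. ✓
g: no successors, so □p holds vacuously. ✓
h: no successors, so □p holds vacuously. ✓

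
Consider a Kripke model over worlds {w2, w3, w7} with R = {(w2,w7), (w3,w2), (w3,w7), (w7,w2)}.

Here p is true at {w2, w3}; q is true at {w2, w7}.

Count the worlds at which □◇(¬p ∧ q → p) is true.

w2: successors {w7}; ◇(¬p ∧ q → p) there: w7:T. ✓
w3: successors {w2, w7}; ◇(¬p ∧ q → p) there: w2:F, w7:T. ✗
w7: successors {w2}; ◇(¬p ∧ q → p) there: w2:F. ✗
Satisfying worlds: {w2}.

1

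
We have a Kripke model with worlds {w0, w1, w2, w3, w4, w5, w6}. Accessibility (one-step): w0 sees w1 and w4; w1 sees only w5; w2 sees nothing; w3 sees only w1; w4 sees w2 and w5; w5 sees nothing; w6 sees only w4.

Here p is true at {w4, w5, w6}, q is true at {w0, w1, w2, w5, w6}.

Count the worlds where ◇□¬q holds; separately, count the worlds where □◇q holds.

For ◇□¬q:
w0: successors {w1, w4}; □¬q there: w1:F, w4:F. ✗
w1: successors {w5}; □¬q there: w5:T. ✓
w2: no successors, so ◇□¬q fails. ✗
w3: successors {w1}; □¬q there: w1:F. ✗
w4: successors {w2, w5}; □¬q there: w2:T, w5:T. ✓
w5: no successors, so ◇□¬q fails. ✗
w6: successors {w4}; □¬q there: w4:F. ✗
— 2 worlds.
For □◇q:
w0: successors {w1, w4}; ◇q there: w1:T, w4:T. ✓
w1: successors {w5}; ◇q there: w5:F. ✗
w2: no successors, so □◇q holds vacuously. ✓
w3: successors {w1}; ◇q there: w1:T. ✓
w4: successors {w2, w5}; ◇q there: w2:F, w5:F. ✗
w5: no successors, so □◇q holds vacuously. ✓
w6: successors {w4}; ◇q there: w4:T. ✓
— 5 worlds.

2 and 5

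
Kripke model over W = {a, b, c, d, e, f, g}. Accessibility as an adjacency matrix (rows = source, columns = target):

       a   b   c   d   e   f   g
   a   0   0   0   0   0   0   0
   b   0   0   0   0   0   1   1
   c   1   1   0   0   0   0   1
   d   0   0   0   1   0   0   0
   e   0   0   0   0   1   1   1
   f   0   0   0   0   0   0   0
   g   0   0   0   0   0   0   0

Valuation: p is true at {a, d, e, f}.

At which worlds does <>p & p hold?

a: <>p is F, p is T. ✗
b: <>p is T, p is F. ✗
c: <>p is T, p is F. ✗
d: <>p is T, p is T. ✓
e: <>p is T, p is T. ✓
f: <>p is F, p is T. ✗
g: <>p is F, p is F. ✗

{d, e}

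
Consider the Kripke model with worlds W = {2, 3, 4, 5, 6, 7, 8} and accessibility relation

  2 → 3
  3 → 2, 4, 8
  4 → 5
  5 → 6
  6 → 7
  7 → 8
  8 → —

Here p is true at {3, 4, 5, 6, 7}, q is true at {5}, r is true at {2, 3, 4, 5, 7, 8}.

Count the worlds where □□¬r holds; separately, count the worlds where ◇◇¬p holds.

3 and 2

For □□¬r:
2: successors {3}; □¬r there: 3:F. ✗
3: successors {2, 4, 8}; □¬r there: 2:F, 4:F, 8:T. ✗
4: successors {5}; □¬r there: 5:T. ✓
5: successors {6}; □¬r there: 6:F. ✗
6: successors {7}; □¬r there: 7:F. ✗
7: successors {8}; □¬r there: 8:T. ✓
8: no successors, so □□¬r holds vacuously. ✓
— 3 worlds.
For ◇◇¬p:
2: successors {3}; ◇¬p there: 3:T. ✓
3: successors {2, 4, 8}; ◇¬p there: 2:F, 4:F, 8:F. ✗
4: successors {5}; ◇¬p there: 5:F. ✗
5: successors {6}; ◇¬p there: 6:F. ✗
6: successors {7}; ◇¬p there: 7:T. ✓
7: successors {8}; ◇¬p there: 8:F. ✗
8: no successors, so ◇◇¬p fails. ✗
— 2 worlds.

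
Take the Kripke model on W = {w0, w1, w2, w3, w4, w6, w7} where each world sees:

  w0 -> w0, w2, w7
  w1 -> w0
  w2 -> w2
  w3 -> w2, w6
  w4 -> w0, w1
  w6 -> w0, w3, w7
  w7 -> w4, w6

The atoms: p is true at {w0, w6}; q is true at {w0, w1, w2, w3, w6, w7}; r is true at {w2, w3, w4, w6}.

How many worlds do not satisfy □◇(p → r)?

1

w0: successors {w0, w2, w7}; ◇(p → r) there: w0:T, w2:T, w7:T. ✓
w1: successors {w0}; ◇(p → r) there: w0:T. ✓
w2: successors {w2}; ◇(p → r) there: w2:T. ✓
w3: successors {w2, w6}; ◇(p → r) there: w2:T, w6:T. ✓
w4: successors {w0, w1}; ◇(p → r) there: w0:T, w1:F. ✗
w6: successors {w0, w3, w7}; ◇(p → r) there: w0:T, w3:T, w7:T. ✓
w7: successors {w4, w6}; ◇(p → r) there: w4:T, w6:T. ✓
Satisfying worlds: {w0, w1, w2, w3, w6, w7}.
So □◇(p → r) fails at the other 1 world.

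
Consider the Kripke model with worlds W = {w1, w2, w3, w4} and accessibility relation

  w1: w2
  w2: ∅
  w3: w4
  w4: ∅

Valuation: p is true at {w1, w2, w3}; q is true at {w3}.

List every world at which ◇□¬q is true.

{w1, w3}

w1: successors {w2}; □¬q there: w2:T. ✓
w2: no successors, so ◇□¬q fails. ✗
w3: successors {w4}; □¬q there: w4:T. ✓
w4: no successors, so ◇□¬q fails. ✗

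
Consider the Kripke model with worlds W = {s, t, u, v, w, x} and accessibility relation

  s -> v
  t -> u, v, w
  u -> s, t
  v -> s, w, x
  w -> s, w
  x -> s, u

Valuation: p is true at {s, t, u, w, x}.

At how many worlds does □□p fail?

s: successors {v}; □p there: v:T. ✓
t: successors {u, v, w}; □p there: u:T, v:T, w:T. ✓
u: successors {s, t}; □p there: s:F, t:F. ✗
v: successors {s, w, x}; □p there: s:F, w:T, x:T. ✗
w: successors {s, w}; □p there: s:F, w:T. ✗
x: successors {s, u}; □p there: s:F, u:T. ✗
Satisfying worlds: {s, t}.
So □□p fails at the other 4 worlds.

4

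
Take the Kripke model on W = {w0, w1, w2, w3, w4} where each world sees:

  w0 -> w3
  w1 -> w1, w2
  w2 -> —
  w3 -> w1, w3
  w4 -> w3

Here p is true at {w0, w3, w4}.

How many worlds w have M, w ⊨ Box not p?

2

w0: successors {w3}; not p there: w3:F. ✗
w1: successors {w1, w2}; not p there: w1:T, w2:T. ✓
w2: no successors, so Box not p holds vacuously. ✓
w3: successors {w1, w3}; not p there: w1:T, w3:F. ✗
w4: successors {w3}; not p there: w3:F. ✗
Satisfying worlds: {w1, w2}.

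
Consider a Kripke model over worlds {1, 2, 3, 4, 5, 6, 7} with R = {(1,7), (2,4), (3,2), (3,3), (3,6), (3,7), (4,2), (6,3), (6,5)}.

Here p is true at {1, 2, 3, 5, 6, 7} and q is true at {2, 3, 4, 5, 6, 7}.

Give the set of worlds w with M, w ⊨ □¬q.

{5, 7}

1: successors {7}; ¬q there: 7:F. ✗
2: successors {4}; ¬q there: 4:F. ✗
3: successors {2, 3, 6, 7}; ¬q there: 2:F, 3:F, 6:F, 7:F. ✗
4: successors {2}; ¬q there: 2:F. ✗
5: no successors, so □¬q holds vacuously. ✓
6: successors {3, 5}; ¬q there: 3:F, 5:F. ✗
7: no successors, so □¬q holds vacuously. ✓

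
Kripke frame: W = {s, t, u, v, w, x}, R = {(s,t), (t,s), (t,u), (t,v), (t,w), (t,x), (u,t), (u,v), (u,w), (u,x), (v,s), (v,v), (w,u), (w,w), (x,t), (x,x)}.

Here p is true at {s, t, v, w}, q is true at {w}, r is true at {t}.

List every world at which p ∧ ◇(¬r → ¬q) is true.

s: p is T, ◇(¬r → ¬q) is T. ✓
t: p is T, ◇(¬r → ¬q) is T. ✓
u: p is F, ◇(¬r → ¬q) is T. ✗
v: p is T, ◇(¬r → ¬q) is T. ✓
w: p is T, ◇(¬r → ¬q) is T. ✓
x: p is F, ◇(¬r → ¬q) is T. ✗

{s, t, v, w}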